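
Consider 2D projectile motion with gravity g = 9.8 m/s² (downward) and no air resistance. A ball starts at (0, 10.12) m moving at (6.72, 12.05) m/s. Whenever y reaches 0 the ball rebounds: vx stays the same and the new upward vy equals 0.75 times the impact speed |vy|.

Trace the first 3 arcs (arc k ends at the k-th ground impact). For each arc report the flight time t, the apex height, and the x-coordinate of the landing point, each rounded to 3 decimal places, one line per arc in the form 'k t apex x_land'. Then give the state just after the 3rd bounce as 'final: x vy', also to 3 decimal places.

1 3.121 17.528 20.973
2 2.837 9.860 40.038
3 2.128 5.546 54.336
final: 54.336 7.820

Arc 1: start y=10.120, vy=12.050 → t=3.121, apex=17.528, x_land=20.973, impact vy=-18.535
  bounce: vy ← 0.75·18.535 = 13.901
Arc 2: start y=0.000, vy=13.901 → t=2.837, apex=9.860, x_land=40.038, impact vy=-13.901
  bounce: vy ← 0.75·13.901 = 10.426
Arc 3: start y=0.000, vy=10.426 → t=2.128, apex=5.546, x_land=54.336, impact vy=-10.426
  bounce: vy ← 0.75·10.426 = 7.820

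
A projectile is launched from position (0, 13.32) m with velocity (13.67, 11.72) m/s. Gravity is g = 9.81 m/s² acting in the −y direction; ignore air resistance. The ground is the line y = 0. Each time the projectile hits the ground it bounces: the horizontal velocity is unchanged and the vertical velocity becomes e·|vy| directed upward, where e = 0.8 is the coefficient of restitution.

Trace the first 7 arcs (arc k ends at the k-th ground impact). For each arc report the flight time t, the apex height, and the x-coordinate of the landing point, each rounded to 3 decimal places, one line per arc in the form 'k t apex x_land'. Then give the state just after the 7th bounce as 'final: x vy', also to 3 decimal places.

Arc 1: start y=13.320, vy=11.720 → t=3.230, apex=20.321, x_land=44.156, impact vy=-19.967
  bounce: vy ← 0.8·19.967 = 15.974
Arc 2: start y=0.000, vy=15.974 → t=3.257, apex=13.005, x_land=88.674, impact vy=-15.974
  bounce: vy ← 0.8·15.974 = 12.779
Arc 3: start y=0.000, vy=12.779 → t=2.605, apex=8.323, x_land=124.289, impact vy=-12.779
  bounce: vy ← 0.8·12.779 = 10.223
Arc 4: start y=0.000, vy=10.223 → t=2.084, apex=5.327, x_land=152.781, impact vy=-10.223
  bounce: vy ← 0.8·10.223 = 8.179
Arc 5: start y=0.000, vy=8.179 → t=1.667, apex=3.409, x_land=175.574, impact vy=-8.179
  bounce: vy ← 0.8·8.179 = 6.543
Arc 6: start y=0.000, vy=6.543 → t=1.334, apex=2.182, x_land=193.809, impact vy=-6.543
  bounce: vy ← 0.8·6.543 = 5.234
Arc 7: start y=0.000, vy=5.234 → t=1.067, apex=1.396, x_land=208.397, impact vy=-5.234
  bounce: vy ← 0.8·5.234 = 4.187

1 3.230 20.321 44.156
2 3.257 13.005 88.674
3 2.605 8.323 124.289
4 2.084 5.327 152.781
5 1.667 3.409 175.574
6 1.334 2.182 193.809
7 1.067 1.396 208.397
final: 208.397 4.187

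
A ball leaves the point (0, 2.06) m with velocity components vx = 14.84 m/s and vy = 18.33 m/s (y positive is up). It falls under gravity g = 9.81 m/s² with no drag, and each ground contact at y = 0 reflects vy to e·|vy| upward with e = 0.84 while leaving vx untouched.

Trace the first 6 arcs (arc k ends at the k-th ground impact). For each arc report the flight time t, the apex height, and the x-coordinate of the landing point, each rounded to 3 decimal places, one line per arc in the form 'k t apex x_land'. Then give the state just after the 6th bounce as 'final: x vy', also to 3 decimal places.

Arc 1: start y=2.060, vy=18.330 → t=3.846, apex=19.185, x_land=57.078, impact vy=-19.401
  bounce: vy ← 0.84·19.401 = 16.297
Arc 2: start y=0.000, vy=16.297 → t=3.323, apex=13.537, x_land=106.384, impact vy=-16.297
  bounce: vy ← 0.84·16.297 = 13.689
Arc 3: start y=0.000, vy=13.689 → t=2.791, apex=9.552, x_land=147.801, impact vy=-13.689
  bounce: vy ← 0.84·13.689 = 11.499
Arc 4: start y=0.000, vy=11.499 → t=2.344, apex=6.740, x_land=182.592, impact vy=-11.499
  bounce: vy ← 0.84·11.499 = 9.659
Arc 5: start y=0.000, vy=9.659 → t=1.969, apex=4.755, x_land=211.816, impact vy=-9.659
  bounce: vy ← 0.84·9.659 = 8.114
Arc 6: start y=0.000, vy=8.114 → t=1.654, apex=3.355, x_land=236.364, impact vy=-8.114
  bounce: vy ← 0.84·8.114 = 6.816

1 3.846 19.185 57.078
2 3.323 13.537 106.384
3 2.791 9.552 147.801
4 2.344 6.740 182.592
5 1.969 4.755 211.816
6 1.654 3.355 236.364
final: 236.364 6.816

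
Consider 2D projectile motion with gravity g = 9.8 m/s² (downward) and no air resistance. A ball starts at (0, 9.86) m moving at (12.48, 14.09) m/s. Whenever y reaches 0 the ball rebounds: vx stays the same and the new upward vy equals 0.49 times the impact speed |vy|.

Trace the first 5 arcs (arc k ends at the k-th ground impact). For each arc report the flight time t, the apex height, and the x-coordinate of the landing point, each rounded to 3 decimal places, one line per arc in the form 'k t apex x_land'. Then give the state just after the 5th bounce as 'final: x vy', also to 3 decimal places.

Arc 1: start y=9.860, vy=14.090 → t=3.458, apex=19.989, x_land=43.150, impact vy=-19.794
  bounce: vy ← 0.49·19.794 = 9.699
Arc 2: start y=0.000, vy=9.699 → t=1.979, apex=4.799, x_land=67.852, impact vy=-9.699
  bounce: vy ← 0.49·9.699 = 4.752
Arc 3: start y=0.000, vy=4.752 → t=0.970, apex=1.152, x_land=79.956, impact vy=-4.752
  bounce: vy ← 0.49·4.752 = 2.329
Arc 4: start y=0.000, vy=2.329 → t=0.475, apex=0.277, x_land=85.887, impact vy=-2.329
  bounce: vy ← 0.49·2.329 = 1.141
Arc 5: start y=0.000, vy=1.141 → t=0.233, apex=0.066, x_land=88.793, impact vy=-1.141
  bounce: vy ← 0.49·1.141 = 0.559

1 3.458 19.989 43.150
2 1.979 4.799 67.852
3 0.970 1.152 79.956
4 0.475 0.277 85.887
5 0.233 0.066 88.793
final: 88.793 0.559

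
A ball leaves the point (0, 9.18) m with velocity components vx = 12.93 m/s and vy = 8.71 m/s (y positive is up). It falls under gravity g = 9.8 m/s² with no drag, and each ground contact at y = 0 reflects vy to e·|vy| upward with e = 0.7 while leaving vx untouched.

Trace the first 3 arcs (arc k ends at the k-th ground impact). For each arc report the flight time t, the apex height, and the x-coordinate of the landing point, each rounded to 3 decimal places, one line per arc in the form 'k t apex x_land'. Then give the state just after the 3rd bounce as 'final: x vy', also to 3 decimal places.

1 2.521 13.051 32.593
2 2.285 6.395 62.136
3 1.599 3.133 82.815
final: 82.815 5.486

Arc 1: start y=9.180, vy=8.710 → t=2.521, apex=13.051, x_land=32.593, impact vy=-15.994
  bounce: vy ← 0.7·15.994 = 11.195
Arc 2: start y=0.000, vy=11.195 → t=2.285, apex=6.395, x_land=62.136, impact vy=-11.195
  bounce: vy ← 0.7·11.195 = 7.837
Arc 3: start y=0.000, vy=7.837 → t=1.599, apex=3.133, x_land=82.815, impact vy=-7.837
  bounce: vy ← 0.7·7.837 = 5.486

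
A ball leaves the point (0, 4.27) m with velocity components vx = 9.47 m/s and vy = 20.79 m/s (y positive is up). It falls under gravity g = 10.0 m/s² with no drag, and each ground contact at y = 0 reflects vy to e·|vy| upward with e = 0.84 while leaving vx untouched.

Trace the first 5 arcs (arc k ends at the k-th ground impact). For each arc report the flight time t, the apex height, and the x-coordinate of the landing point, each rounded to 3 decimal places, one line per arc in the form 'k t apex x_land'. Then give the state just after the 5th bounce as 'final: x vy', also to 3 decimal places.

1 4.354 25.881 41.234
2 3.822 18.262 77.430
3 3.211 12.886 107.835
4 2.697 9.092 133.375
5 2.265 6.415 154.829
final: 154.829 9.515

Arc 1: start y=4.270, vy=20.790 → t=4.354, apex=25.881, x_land=41.234, impact vy=-22.751
  bounce: vy ← 0.84·22.751 = 19.111
Arc 2: start y=0.000, vy=19.111 → t=3.822, apex=18.262, x_land=77.430, impact vy=-19.111
  bounce: vy ← 0.84·19.111 = 16.053
Arc 3: start y=0.000, vy=16.053 → t=3.211, apex=12.886, x_land=107.835, impact vy=-16.053
  bounce: vy ← 0.84·16.053 = 13.485
Arc 4: start y=0.000, vy=13.485 → t=2.697, apex=9.092, x_land=133.375, impact vy=-13.485
  bounce: vy ← 0.84·13.485 = 11.327
Arc 5: start y=0.000, vy=11.327 → t=2.265, apex=6.415, x_land=154.829, impact vy=-11.327
  bounce: vy ← 0.84·11.327 = 9.515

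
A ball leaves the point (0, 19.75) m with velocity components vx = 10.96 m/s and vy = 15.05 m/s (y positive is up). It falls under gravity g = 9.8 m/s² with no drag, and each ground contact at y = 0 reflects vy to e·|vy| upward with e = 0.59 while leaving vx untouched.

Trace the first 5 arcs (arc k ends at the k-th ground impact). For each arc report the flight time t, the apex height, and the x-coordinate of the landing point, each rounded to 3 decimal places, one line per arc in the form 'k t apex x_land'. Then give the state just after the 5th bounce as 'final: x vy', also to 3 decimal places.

1 4.063 31.306 44.535
2 2.983 10.898 77.224
3 1.760 3.793 96.511
4 1.038 1.321 107.890
5 0.613 0.460 114.604
final: 114.604 1.771

Arc 1: start y=19.750, vy=15.050 → t=4.063, apex=31.306, x_land=44.535, impact vy=-24.771
  bounce: vy ← 0.59·24.771 = 14.615
Arc 2: start y=0.000, vy=14.615 → t=2.983, apex=10.898, x_land=77.224, impact vy=-14.615
  bounce: vy ← 0.59·14.615 = 8.623
Arc 3: start y=0.000, vy=8.623 → t=1.760, apex=3.793, x_land=96.511, impact vy=-8.623
  bounce: vy ← 0.59·8.623 = 5.087
Arc 4: start y=0.000, vy=5.087 → t=1.038, apex=1.321, x_land=107.890, impact vy=-5.087
  bounce: vy ← 0.59·5.087 = 3.002
Arc 5: start y=0.000, vy=3.002 → t=0.613, apex=0.460, x_land=114.604, impact vy=-3.002
  bounce: vy ← 0.59·3.002 = 1.771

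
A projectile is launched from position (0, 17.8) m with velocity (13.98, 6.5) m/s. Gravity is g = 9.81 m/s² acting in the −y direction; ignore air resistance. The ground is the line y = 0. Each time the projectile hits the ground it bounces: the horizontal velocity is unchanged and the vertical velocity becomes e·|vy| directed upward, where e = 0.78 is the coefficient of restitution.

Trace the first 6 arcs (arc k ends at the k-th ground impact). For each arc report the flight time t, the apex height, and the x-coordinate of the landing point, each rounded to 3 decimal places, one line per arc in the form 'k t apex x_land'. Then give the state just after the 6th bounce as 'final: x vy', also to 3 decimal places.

1 2.680 19.953 37.460
2 3.146 12.140 81.446
3 2.454 7.386 115.756
4 1.914 4.494 142.517
5 1.493 2.734 163.391
6 1.165 1.663 179.673
final: 179.673 4.456

Arc 1: start y=17.800, vy=6.500 → t=2.680, apex=19.953, x_land=37.460, impact vy=-19.786
  bounce: vy ← 0.78·19.786 = 15.433
Arc 2: start y=0.000, vy=15.433 → t=3.146, apex=12.140, x_land=81.446, impact vy=-15.433
  bounce: vy ← 0.78·15.433 = 12.038
Arc 3: start y=0.000, vy=12.038 → t=2.454, apex=7.386, x_land=115.756, impact vy=-12.038
  bounce: vy ← 0.78·12.038 = 9.389
Arc 4: start y=0.000, vy=9.389 → t=1.914, apex=4.494, x_land=142.517, impact vy=-9.389
  bounce: vy ← 0.78·9.389 = 7.324
Arc 5: start y=0.000, vy=7.324 → t=1.493, apex=2.734, x_land=163.391, impact vy=-7.324
  bounce: vy ← 0.78·7.324 = 5.713
Arc 6: start y=0.000, vy=5.713 → t=1.165, apex=1.663, x_land=179.673, impact vy=-5.713
  bounce: vy ← 0.78·5.713 = 4.456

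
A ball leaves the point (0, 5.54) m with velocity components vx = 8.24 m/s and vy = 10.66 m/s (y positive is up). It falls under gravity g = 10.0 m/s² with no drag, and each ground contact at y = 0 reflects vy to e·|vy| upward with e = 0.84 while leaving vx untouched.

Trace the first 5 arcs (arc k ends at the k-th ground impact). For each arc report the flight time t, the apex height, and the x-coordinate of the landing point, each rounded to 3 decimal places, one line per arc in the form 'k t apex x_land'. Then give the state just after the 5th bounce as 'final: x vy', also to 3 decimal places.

Arc 1: start y=5.540, vy=10.660 → t=2.564, apex=11.222, x_land=21.128, impact vy=-14.981
  bounce: vy ← 0.84·14.981 = 12.584
Arc 2: start y=0.000, vy=12.584 → t=2.517, apex=7.918, x_land=41.867, impact vy=-12.584
  bounce: vy ← 0.84·12.584 = 10.571
Arc 3: start y=0.000, vy=10.571 → t=2.114, apex=5.587, x_land=59.288, impact vy=-10.571
  bounce: vy ← 0.84·10.571 = 8.879
Arc 4: start y=0.000, vy=8.879 → t=1.776, apex=3.942, x_land=73.921, impact vy=-8.879
  bounce: vy ← 0.84·8.879 = 7.459
Arc 5: start y=0.000, vy=7.459 → t=1.492, apex=2.782, x_land=86.213, impact vy=-7.459
  bounce: vy ← 0.84·7.459 = 6.265

1 2.564 11.222 21.128
2 2.517 7.918 41.867
3 2.114 5.587 59.288
4 1.776 3.942 73.921
5 1.492 2.782 86.213
final: 86.213 6.265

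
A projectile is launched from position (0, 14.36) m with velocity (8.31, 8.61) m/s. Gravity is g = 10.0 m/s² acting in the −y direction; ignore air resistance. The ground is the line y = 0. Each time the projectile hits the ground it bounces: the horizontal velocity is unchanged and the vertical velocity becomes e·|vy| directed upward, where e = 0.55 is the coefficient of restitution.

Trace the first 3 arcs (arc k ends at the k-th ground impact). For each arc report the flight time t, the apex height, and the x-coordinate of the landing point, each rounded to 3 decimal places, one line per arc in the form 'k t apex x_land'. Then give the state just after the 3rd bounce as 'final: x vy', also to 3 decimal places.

1 2.762 18.067 22.951
2 2.091 5.465 40.327
3 1.150 1.653 49.884
final: 49.884 3.163

Arc 1: start y=14.360, vy=8.610 → t=2.762, apex=18.067, x_land=22.951, impact vy=-19.009
  bounce: vy ← 0.55·19.009 = 10.455
Arc 2: start y=0.000, vy=10.455 → t=2.091, apex=5.465, x_land=40.327, impact vy=-10.455
  bounce: vy ← 0.55·10.455 = 5.750
Arc 3: start y=0.000, vy=5.750 → t=1.150, apex=1.653, x_land=49.884, impact vy=-5.750
  bounce: vy ← 0.55·5.750 = 3.163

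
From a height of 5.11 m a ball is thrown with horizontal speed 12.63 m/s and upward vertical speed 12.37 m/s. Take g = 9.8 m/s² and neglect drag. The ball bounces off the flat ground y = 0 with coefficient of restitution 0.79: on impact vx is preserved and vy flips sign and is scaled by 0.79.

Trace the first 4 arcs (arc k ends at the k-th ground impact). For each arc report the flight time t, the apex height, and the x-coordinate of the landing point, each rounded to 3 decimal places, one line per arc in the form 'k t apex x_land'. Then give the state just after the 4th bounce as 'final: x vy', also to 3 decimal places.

Arc 1: start y=5.110, vy=12.370 → t=2.886, apex=12.917, x_land=36.448, impact vy=-15.911
  bounce: vy ← 0.79·15.911 = 12.570
Arc 2: start y=0.000, vy=12.570 → t=2.565, apex=8.061, x_land=68.848, impact vy=-12.570
  bounce: vy ← 0.79·12.570 = 9.930
Arc 3: start y=0.000, vy=9.930 → t=2.027, apex=5.031, x_land=94.444, impact vy=-9.930
  bounce: vy ← 0.79·9.930 = 7.845
Arc 4: start y=0.000, vy=7.845 → t=1.601, apex=3.140, x_land=114.665, impact vy=-7.845
  bounce: vy ← 0.79·7.845 = 6.198

1 2.886 12.917 36.448
2 2.565 8.061 68.848
3 2.027 5.031 94.444
4 1.601 3.140 114.665
final: 114.665 6.198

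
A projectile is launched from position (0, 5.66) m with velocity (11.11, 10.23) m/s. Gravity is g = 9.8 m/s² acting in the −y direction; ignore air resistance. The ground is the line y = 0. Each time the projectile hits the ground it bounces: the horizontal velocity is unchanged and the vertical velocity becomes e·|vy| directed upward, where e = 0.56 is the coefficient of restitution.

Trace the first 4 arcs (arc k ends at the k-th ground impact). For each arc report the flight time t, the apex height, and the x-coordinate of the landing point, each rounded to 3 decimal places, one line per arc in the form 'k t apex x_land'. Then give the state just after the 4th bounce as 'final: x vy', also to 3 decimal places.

1 2.542 10.999 28.243
2 1.678 3.449 46.886
3 0.940 1.082 57.326
4 0.526 0.339 63.173
final: 63.173 1.444

Arc 1: start y=5.660, vy=10.230 → t=2.542, apex=10.999, x_land=28.243, impact vy=-14.683
  bounce: vy ← 0.56·14.683 = 8.222
Arc 2: start y=0.000, vy=8.222 → t=1.678, apex=3.449, x_land=46.886, impact vy=-8.222
  bounce: vy ← 0.56·8.222 = 4.605
Arc 3: start y=0.000, vy=4.605 → t=0.940, apex=1.082, x_land=57.326, impact vy=-4.605
  bounce: vy ← 0.56·4.605 = 2.579
Arc 4: start y=0.000, vy=2.579 → t=0.526, apex=0.339, x_land=63.173, impact vy=-2.579
  bounce: vy ← 0.56·2.579 = 1.444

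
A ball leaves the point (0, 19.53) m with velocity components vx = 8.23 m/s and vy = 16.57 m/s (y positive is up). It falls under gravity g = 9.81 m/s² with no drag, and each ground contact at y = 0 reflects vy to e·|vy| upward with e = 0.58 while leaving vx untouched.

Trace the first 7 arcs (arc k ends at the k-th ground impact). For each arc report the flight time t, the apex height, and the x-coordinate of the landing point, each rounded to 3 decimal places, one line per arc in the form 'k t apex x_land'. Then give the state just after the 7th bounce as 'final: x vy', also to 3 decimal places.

1 4.303 33.524 35.417
2 3.033 11.278 60.376
3 1.759 3.794 74.851
4 1.020 1.276 83.247
5 0.592 0.429 88.117
6 0.343 0.144 90.942
7 0.199 0.049 92.580
final: 92.580 0.566

Arc 1: start y=19.530, vy=16.570 → t=4.303, apex=33.524, x_land=35.417, impact vy=-25.647
  bounce: vy ← 0.58·25.647 = 14.875
Arc 2: start y=0.000, vy=14.875 → t=3.033, apex=11.278, x_land=60.376, impact vy=-14.875
  bounce: vy ← 0.58·14.875 = 8.627
Arc 3: start y=0.000, vy=8.627 → t=1.759, apex=3.794, x_land=74.851, impact vy=-8.627
  bounce: vy ← 0.58·8.627 = 5.004
Arc 4: start y=0.000, vy=5.004 → t=1.020, apex=1.276, x_land=83.247, impact vy=-5.004
  bounce: vy ← 0.58·5.004 = 2.902
Arc 5: start y=0.000, vy=2.902 → t=0.592, apex=0.429, x_land=88.117, impact vy=-2.902
  bounce: vy ← 0.58·2.902 = 1.683
Arc 6: start y=0.000, vy=1.683 → t=0.343, apex=0.144, x_land=90.942, impact vy=-1.683
  bounce: vy ← 0.58·1.683 = 0.976
Arc 7: start y=0.000, vy=0.976 → t=0.199, apex=0.049, x_land=92.580, impact vy=-0.976
  bounce: vy ← 0.58·0.976 = 0.566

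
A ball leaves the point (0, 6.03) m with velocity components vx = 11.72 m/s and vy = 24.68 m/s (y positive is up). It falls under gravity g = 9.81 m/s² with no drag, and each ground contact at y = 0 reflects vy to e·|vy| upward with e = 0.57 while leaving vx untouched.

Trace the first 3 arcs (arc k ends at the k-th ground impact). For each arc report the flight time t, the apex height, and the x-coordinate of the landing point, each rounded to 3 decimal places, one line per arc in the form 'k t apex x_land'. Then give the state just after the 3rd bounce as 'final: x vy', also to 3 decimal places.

1 5.265 37.075 61.707
2 3.134 12.046 98.440
3 1.786 3.914 119.377
final: 119.377 4.995

Arc 1: start y=6.030, vy=24.680 → t=5.265, apex=37.075, x_land=61.707, impact vy=-26.971
  bounce: vy ← 0.57·26.971 = 15.373
Arc 2: start y=0.000, vy=15.373 → t=3.134, apex=12.046, x_land=98.440, impact vy=-15.373
  bounce: vy ← 0.57·15.373 = 8.763
Arc 3: start y=0.000, vy=8.763 → t=1.786, apex=3.914, x_land=119.377, impact vy=-8.763
  bounce: vy ← 0.57·8.763 = 4.995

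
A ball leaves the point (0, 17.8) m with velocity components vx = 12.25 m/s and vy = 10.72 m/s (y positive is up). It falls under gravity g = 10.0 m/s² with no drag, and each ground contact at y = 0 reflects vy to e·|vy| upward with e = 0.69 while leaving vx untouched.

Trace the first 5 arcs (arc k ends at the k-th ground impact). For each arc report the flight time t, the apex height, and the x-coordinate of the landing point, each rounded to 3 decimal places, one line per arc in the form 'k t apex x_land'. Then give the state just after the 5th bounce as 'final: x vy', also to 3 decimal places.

1 3.242 23.546 39.715
2 2.995 11.210 76.400
3 2.066 5.337 101.713
4 1.426 2.541 119.179
5 0.984 1.210 131.230
final: 131.230 3.394

Arc 1: start y=17.800, vy=10.720 → t=3.242, apex=23.546, x_land=39.715, impact vy=-21.701
  bounce: vy ← 0.69·21.701 = 14.973
Arc 2: start y=0.000, vy=14.973 → t=2.995, apex=11.210, x_land=76.400, impact vy=-14.973
  bounce: vy ← 0.69·14.973 = 10.332
Arc 3: start y=0.000, vy=10.332 → t=2.066, apex=5.337, x_land=101.713, impact vy=-10.332
  bounce: vy ← 0.69·10.332 = 7.129
Arc 4: start y=0.000, vy=7.129 → t=1.426, apex=2.541, x_land=119.179, impact vy=-7.129
  bounce: vy ← 0.69·7.129 = 4.919
Arc 5: start y=0.000, vy=4.919 → t=0.984, apex=1.210, x_land=131.230, impact vy=-4.919
  bounce: vy ← 0.69·4.919 = 3.394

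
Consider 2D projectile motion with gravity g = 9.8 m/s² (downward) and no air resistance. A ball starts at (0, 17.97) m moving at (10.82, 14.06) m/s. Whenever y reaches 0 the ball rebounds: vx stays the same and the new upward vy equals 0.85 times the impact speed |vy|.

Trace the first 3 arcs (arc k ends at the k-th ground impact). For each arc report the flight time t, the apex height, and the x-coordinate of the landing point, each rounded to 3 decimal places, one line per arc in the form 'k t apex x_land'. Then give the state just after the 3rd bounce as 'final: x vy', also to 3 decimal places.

Arc 1: start y=17.970, vy=14.060 → t=3.828, apex=28.056, x_land=41.414, impact vy=-23.450
  bounce: vy ← 0.85·23.450 = 19.932
Arc 2: start y=0.000, vy=19.932 → t=4.068, apex=20.270, x_land=85.428, impact vy=-19.932
  bounce: vy ← 0.85·19.932 = 16.943
Arc 3: start y=0.000, vy=16.943 → t=3.458, apex=14.645, x_land=122.840, impact vy=-16.943
  bounce: vy ← 0.85·16.943 = 14.401

1 3.828 28.056 41.414
2 4.068 20.270 85.428
3 3.458 14.645 122.840
final: 122.840 14.401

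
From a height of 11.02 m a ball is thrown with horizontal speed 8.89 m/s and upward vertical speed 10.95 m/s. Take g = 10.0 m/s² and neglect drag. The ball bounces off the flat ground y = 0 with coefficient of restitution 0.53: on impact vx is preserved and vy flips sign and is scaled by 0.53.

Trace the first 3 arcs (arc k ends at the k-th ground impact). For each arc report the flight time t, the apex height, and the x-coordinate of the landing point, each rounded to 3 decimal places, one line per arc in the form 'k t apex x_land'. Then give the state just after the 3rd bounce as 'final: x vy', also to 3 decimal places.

1 2.940 17.015 26.134
2 1.955 4.780 43.518
3 1.036 1.343 52.731
final: 52.731 2.746

Arc 1: start y=11.020, vy=10.950 → t=2.940, apex=17.015, x_land=26.134, impact vy=-18.447
  bounce: vy ← 0.53·18.447 = 9.777
Arc 2: start y=0.000, vy=9.777 → t=1.955, apex=4.780, x_land=43.518, impact vy=-9.777
  bounce: vy ← 0.53·9.777 = 5.182
Arc 3: start y=0.000, vy=5.182 → t=1.036, apex=1.343, x_land=52.731, impact vy=-5.182
  bounce: vy ← 0.53·5.182 = 2.746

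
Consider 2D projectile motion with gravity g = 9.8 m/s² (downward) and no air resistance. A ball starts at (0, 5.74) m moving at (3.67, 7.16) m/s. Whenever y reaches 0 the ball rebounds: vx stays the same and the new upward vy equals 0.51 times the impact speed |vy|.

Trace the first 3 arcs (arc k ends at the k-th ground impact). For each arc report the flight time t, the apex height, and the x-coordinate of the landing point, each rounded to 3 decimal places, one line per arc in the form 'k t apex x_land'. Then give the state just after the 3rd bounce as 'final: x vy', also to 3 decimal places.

Arc 1: start y=5.740, vy=7.160 → t=2.036, apex=8.356, x_land=7.474, impact vy=-12.797
  bounce: vy ← 0.51·12.797 = 6.527
Arc 2: start y=0.000, vy=6.527 → t=1.332, apex=2.173, x_land=12.362, impact vy=-6.527
  bounce: vy ← 0.51·6.527 = 3.329
Arc 3: start y=0.000, vy=3.329 → t=0.679, apex=0.565, x_land=14.855, impact vy=-3.329
  bounce: vy ← 0.51·3.329 = 1.698

1 2.036 8.356 7.474
2 1.332 2.173 12.362
3 0.679 0.565 14.855
final: 14.855 1.698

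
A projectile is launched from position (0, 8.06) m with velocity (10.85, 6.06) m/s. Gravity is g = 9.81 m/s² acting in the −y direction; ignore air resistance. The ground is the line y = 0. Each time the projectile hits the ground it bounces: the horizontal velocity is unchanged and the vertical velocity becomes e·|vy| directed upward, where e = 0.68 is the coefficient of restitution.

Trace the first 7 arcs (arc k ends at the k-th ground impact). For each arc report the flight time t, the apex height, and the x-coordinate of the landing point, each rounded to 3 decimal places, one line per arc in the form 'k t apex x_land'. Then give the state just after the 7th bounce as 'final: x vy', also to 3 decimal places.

Arc 1: start y=8.060, vy=6.060 → t=2.041, apex=9.932, x_land=22.142, impact vy=-13.959
  bounce: vy ← 0.68·13.959 = 9.492
Arc 2: start y=0.000, vy=9.492 → t=1.935, apex=4.592, x_land=43.139, impact vy=-9.492
  bounce: vy ← 0.68·9.492 = 6.455
Arc 3: start y=0.000, vy=6.455 → t=1.316, apex=2.124, x_land=57.417, impact vy=-6.455
  bounce: vy ← 0.68·6.455 = 4.389
Arc 4: start y=0.000, vy=4.389 → t=0.895, apex=0.982, x_land=67.126, impact vy=-4.389
  bounce: vy ← 0.68·4.389 = 2.985
Arc 5: start y=0.000, vy=2.985 → t=0.608, apex=0.454, x_land=73.728, impact vy=-2.985
  bounce: vy ← 0.68·2.985 = 2.030
Arc 6: start y=0.000, vy=2.030 → t=0.414, apex=0.210, x_land=78.218, impact vy=-2.030
  bounce: vy ← 0.68·2.030 = 1.380
Arc 7: start y=0.000, vy=1.380 → t=0.281, apex=0.097, x_land=81.271, impact vy=-1.380
  bounce: vy ← 0.68·1.380 = 0.938

1 2.041 9.932 22.142
2 1.935 4.592 43.139
3 1.316 2.124 57.417
4 0.895 0.982 67.126
5 0.608 0.454 73.728
6 0.414 0.210 78.218
7 0.281 0.097 81.271
final: 81.271 0.938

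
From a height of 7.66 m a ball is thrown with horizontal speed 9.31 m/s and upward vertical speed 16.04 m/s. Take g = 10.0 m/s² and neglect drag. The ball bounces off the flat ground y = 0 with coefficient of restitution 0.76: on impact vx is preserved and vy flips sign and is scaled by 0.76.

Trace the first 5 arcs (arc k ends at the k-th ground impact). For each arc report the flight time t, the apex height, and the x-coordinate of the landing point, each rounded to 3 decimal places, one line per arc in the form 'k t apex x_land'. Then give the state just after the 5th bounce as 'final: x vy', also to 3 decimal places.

Arc 1: start y=7.660, vy=16.040 → t=3.630, apex=20.524, x_land=33.796, impact vy=-20.260
  bounce: vy ← 0.76·20.260 = 15.398
Arc 2: start y=0.000, vy=15.398 → t=3.080, apex=11.855, x_land=62.466, impact vy=-15.398
  bounce: vy ← 0.76·15.398 = 11.702
Arc 3: start y=0.000, vy=11.702 → t=2.340, apex=6.847, x_land=84.256, impact vy=-11.702
  bounce: vy ← 0.76·11.702 = 8.894
Arc 4: start y=0.000, vy=8.894 → t=1.779, apex=3.955, x_land=100.817, impact vy=-8.894
  bounce: vy ← 0.76·8.894 = 6.759
Arc 5: start y=0.000, vy=6.759 → t=1.352, apex=2.284, x_land=113.402, impact vy=-6.759
  bounce: vy ← 0.76·6.759 = 5.137

1 3.630 20.524 33.796
2 3.080 11.855 62.466
3 2.340 6.847 84.256
4 1.779 3.955 100.817
5 1.352 2.284 113.402
final: 113.402 5.137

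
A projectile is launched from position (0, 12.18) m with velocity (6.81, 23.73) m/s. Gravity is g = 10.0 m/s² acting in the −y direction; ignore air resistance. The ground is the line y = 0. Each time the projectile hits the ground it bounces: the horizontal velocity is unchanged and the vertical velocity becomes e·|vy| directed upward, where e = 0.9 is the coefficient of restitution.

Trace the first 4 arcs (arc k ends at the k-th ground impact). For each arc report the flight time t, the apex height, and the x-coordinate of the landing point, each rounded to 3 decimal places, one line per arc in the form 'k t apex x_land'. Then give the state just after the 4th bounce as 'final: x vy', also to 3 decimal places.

1 5.213 40.336 35.502
2 5.112 32.672 70.318
3 4.601 26.464 101.653
4 4.141 21.436 129.854
final: 129.854 18.635

Arc 1: start y=12.180, vy=23.730 → t=5.213, apex=40.336, x_land=35.502, impact vy=-28.403
  bounce: vy ← 0.9·28.403 = 25.562
Arc 2: start y=0.000, vy=25.562 → t=5.112, apex=32.672, x_land=70.318, impact vy=-25.562
  bounce: vy ← 0.9·25.562 = 23.006
Arc 3: start y=0.000, vy=23.006 → t=4.601, apex=26.464, x_land=101.653, impact vy=-23.006
  bounce: vy ← 0.9·23.006 = 20.706
Arc 4: start y=0.000, vy=20.706 → t=4.141, apex=21.436, x_land=129.854, impact vy=-20.706
  bounce: vy ← 0.9·20.706 = 18.635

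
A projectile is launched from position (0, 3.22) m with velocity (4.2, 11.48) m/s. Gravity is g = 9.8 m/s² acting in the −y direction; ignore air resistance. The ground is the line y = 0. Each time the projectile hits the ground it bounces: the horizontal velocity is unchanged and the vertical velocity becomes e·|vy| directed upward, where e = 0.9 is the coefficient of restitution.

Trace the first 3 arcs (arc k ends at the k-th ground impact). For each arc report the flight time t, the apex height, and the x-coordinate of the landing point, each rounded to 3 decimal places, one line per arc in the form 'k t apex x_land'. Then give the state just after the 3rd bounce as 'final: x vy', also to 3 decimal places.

1 2.596 9.944 10.903
2 2.564 8.055 21.673
3 2.308 6.524 31.366
final: 31.366 10.177

Arc 1: start y=3.220, vy=11.480 → t=2.596, apex=9.944, x_land=10.903, impact vy=-13.961
  bounce: vy ← 0.9·13.961 = 12.565
Arc 2: start y=0.000, vy=12.565 → t=2.564, apex=8.055, x_land=21.673, impact vy=-12.565
  bounce: vy ← 0.9·12.565 = 11.308
Arc 3: start y=0.000, vy=11.308 → t=2.308, apex=6.524, x_land=31.366, impact vy=-11.308
  bounce: vy ← 0.9·11.308 = 10.177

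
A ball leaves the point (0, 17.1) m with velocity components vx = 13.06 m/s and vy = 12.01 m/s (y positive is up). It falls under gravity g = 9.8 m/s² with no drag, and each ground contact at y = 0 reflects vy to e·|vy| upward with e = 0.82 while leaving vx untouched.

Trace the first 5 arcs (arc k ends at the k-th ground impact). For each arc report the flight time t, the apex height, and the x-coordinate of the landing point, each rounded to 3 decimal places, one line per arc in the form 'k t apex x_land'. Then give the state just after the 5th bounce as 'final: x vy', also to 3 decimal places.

1 3.460 24.459 45.184
2 3.664 16.446 93.037
3 3.005 11.059 132.277
4 2.464 7.436 164.453
5 2.020 5.000 190.838
final: 190.838 8.117

Arc 1: start y=17.100, vy=12.010 → t=3.460, apex=24.459, x_land=45.184, impact vy=-21.895
  bounce: vy ← 0.82·21.895 = 17.954
Arc 2: start y=0.000, vy=17.954 → t=3.664, apex=16.446, x_land=93.037, impact vy=-17.954
  bounce: vy ← 0.82·17.954 = 14.722
Arc 3: start y=0.000, vy=14.722 → t=3.005, apex=11.059, x_land=132.277, impact vy=-14.722
  bounce: vy ← 0.82·14.722 = 12.072
Arc 4: start y=0.000, vy=12.072 → t=2.464, apex=7.436, x_land=164.453, impact vy=-12.072
  bounce: vy ← 0.82·12.072 = 9.899
Arc 5: start y=0.000, vy=9.899 → t=2.020, apex=5.000, x_land=190.838, impact vy=-9.899
  bounce: vy ← 0.82·9.899 = 8.117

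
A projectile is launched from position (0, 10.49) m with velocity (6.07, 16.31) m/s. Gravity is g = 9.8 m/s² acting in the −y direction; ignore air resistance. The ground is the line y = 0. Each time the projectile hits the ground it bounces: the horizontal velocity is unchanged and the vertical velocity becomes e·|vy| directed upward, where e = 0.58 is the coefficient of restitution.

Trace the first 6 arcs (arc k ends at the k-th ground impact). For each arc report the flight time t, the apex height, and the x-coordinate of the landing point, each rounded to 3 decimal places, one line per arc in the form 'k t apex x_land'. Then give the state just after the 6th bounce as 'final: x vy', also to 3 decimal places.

Arc 1: start y=10.490, vy=16.310 → t=3.880, apex=24.062, x_land=23.553, impact vy=-21.717
  bounce: vy ← 0.58·21.717 = 12.596
Arc 2: start y=0.000, vy=12.596 → t=2.571, apex=8.095, x_land=39.157, impact vy=-12.596
  bounce: vy ← 0.58·12.596 = 7.306
Arc 3: start y=0.000, vy=7.306 → t=1.491, apex=2.723, x_land=48.207, impact vy=-7.306
  bounce: vy ← 0.58·7.306 = 4.237
Arc 4: start y=0.000, vy=4.237 → t=0.865, apex=0.916, x_land=53.456, impact vy=-4.237
  bounce: vy ← 0.58·4.237 = 2.458
Arc 5: start y=0.000, vy=2.458 → t=0.502, apex=0.308, x_land=56.500, impact vy=-2.458
  bounce: vy ← 0.58·2.458 = 1.425
Arc 6: start y=0.000, vy=1.425 → t=0.291, apex=0.104, x_land=58.266, impact vy=-1.425
  bounce: vy ← 0.58·1.425 = 0.827

1 3.880 24.062 23.553
2 2.571 8.095 39.157
3 1.491 2.723 48.207
4 0.865 0.916 53.456
5 0.502 0.308 56.500
6 0.291 0.104 58.266
final: 58.266 0.827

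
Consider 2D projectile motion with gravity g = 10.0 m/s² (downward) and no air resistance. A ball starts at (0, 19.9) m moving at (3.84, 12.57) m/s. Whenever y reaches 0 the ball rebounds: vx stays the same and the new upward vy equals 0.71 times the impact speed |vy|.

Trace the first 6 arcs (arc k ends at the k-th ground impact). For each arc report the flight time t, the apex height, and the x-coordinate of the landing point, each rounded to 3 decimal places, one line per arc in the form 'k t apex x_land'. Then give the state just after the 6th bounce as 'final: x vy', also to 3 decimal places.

1 3.615 27.800 13.882
2 3.348 14.014 26.739
3 2.377 7.065 35.868
4 1.688 3.561 42.349
5 1.198 1.795 46.951
6 0.851 0.905 50.219
final: 50.219 3.021

Arc 1: start y=19.900, vy=12.570 → t=3.615, apex=27.800, x_land=13.882, impact vy=-23.580
  bounce: vy ← 0.71·23.580 = 16.742
Arc 2: start y=0.000, vy=16.742 → t=3.348, apex=14.014, x_land=26.739, impact vy=-16.742
  bounce: vy ← 0.71·16.742 = 11.887
Arc 3: start y=0.000, vy=11.887 → t=2.377, apex=7.065, x_land=35.868, impact vy=-11.887
  bounce: vy ← 0.71·11.887 = 8.439
Arc 4: start y=0.000, vy=8.439 → t=1.688, apex=3.561, x_land=42.349, impact vy=-8.439
  bounce: vy ← 0.71·8.439 = 5.992
Arc 5: start y=0.000, vy=5.992 → t=1.198, apex=1.795, x_land=46.951, impact vy=-5.992
  bounce: vy ← 0.71·5.992 = 4.254
Arc 6: start y=0.000, vy=4.254 → t=0.851, apex=0.905, x_land=50.219, impact vy=-4.254
  bounce: vy ← 0.71·4.254 = 3.021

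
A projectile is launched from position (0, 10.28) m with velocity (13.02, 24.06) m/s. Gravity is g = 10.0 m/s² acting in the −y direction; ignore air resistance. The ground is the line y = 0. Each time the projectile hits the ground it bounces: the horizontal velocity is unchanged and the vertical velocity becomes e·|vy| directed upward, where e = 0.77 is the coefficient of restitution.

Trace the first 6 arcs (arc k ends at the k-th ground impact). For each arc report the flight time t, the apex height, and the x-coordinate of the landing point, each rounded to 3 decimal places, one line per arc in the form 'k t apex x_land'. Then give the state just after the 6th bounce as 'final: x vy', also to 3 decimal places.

Arc 1: start y=10.280, vy=24.060 → t=5.207, apex=39.224, x_land=67.793, impact vy=-28.009
  bounce: vy ← 0.77·28.009 = 21.567
Arc 2: start y=0.000, vy=21.567 → t=4.313, apex=23.256, x_land=123.953, impact vy=-21.567
  bounce: vy ← 0.77·21.567 = 16.606
Arc 3: start y=0.000, vy=16.606 → t=3.321, apex=13.788, x_land=167.196, impact vy=-16.606
  bounce: vy ← 0.77·16.606 = 12.787
Arc 4: start y=0.000, vy=12.787 → t=2.557, apex=8.175, x_land=200.493, impact vy=-12.787
  bounce: vy ← 0.77·12.787 = 9.846
Arc 5: start y=0.000, vy=9.846 → t=1.969, apex=4.847, x_land=226.131, impact vy=-9.846
  bounce: vy ← 0.77·9.846 = 7.581
Arc 6: start y=0.000, vy=7.581 → t=1.516, apex=2.874, x_land=245.873, impact vy=-7.581
  bounce: vy ← 0.77·7.581 = 5.838

1 5.207 39.224 67.793
2 4.313 23.256 123.953
3 3.321 13.788 167.196
4 2.557 8.175 200.493
5 1.969 4.847 226.131
6 1.516 2.874 245.873
final: 245.873 5.838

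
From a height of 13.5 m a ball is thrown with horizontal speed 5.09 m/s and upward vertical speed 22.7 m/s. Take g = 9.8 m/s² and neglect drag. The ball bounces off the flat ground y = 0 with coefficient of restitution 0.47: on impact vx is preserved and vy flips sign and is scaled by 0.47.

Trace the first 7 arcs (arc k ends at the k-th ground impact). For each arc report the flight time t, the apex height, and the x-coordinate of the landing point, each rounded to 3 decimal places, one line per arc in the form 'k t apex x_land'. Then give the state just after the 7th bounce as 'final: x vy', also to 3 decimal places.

1 5.166 39.790 26.295
2 2.679 8.790 39.929
3 1.259 1.942 46.337
4 0.592 0.429 49.349
5 0.278 0.095 50.765
6 0.131 0.021 51.430
7 0.061 0.005 51.743
final: 51.743 0.141

Arc 1: start y=13.500, vy=22.700 → t=5.166, apex=39.790, x_land=26.295, impact vy=-27.927
  bounce: vy ← 0.47·27.927 = 13.125
Arc 2: start y=0.000, vy=13.125 → t=2.679, apex=8.790, x_land=39.929, impact vy=-13.125
  bounce: vy ← 0.47·13.125 = 6.169
Arc 3: start y=0.000, vy=6.169 → t=1.259, apex=1.942, x_land=46.337, impact vy=-6.169
  bounce: vy ← 0.47·6.169 = 2.899
Arc 4: start y=0.000, vy=2.899 → t=0.592, apex=0.429, x_land=49.349, impact vy=-2.899
  bounce: vy ← 0.47·2.899 = 1.363
Arc 5: start y=0.000, vy=1.363 → t=0.278, apex=0.095, x_land=50.765, impact vy=-1.363
  bounce: vy ← 0.47·1.363 = 0.640
Arc 6: start y=0.000, vy=0.640 → t=0.131, apex=0.021, x_land=51.430, impact vy=-0.640
  bounce: vy ← 0.47·0.640 = 0.301
Arc 7: start y=0.000, vy=0.301 → t=0.061, apex=0.005, x_land=51.743, impact vy=-0.301
  bounce: vy ← 0.47·0.301 = 0.141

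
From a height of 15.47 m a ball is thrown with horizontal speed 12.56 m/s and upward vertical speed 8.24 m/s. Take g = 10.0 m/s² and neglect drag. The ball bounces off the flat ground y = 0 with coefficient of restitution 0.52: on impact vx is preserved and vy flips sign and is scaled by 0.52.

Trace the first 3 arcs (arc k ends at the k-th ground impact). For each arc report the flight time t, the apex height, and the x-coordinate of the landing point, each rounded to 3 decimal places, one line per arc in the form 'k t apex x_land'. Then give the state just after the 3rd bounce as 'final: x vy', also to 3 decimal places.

Arc 1: start y=15.470, vy=8.240 → t=2.766, apex=18.865, x_land=34.746, impact vy=-19.424
  bounce: vy ← 0.52·19.424 = 10.101
Arc 2: start y=0.000, vy=10.101 → t=2.020, apex=5.101, x_land=60.119, impact vy=-10.101
  bounce: vy ← 0.52·10.101 = 5.252
Arc 3: start y=0.000, vy=5.252 → t=1.050, apex=1.379, x_land=73.313, impact vy=-5.252
  bounce: vy ← 0.52·5.252 = 2.731

1 2.766 18.865 34.746
2 2.020 5.101 60.119
3 1.050 1.379 73.313
final: 73.313 2.731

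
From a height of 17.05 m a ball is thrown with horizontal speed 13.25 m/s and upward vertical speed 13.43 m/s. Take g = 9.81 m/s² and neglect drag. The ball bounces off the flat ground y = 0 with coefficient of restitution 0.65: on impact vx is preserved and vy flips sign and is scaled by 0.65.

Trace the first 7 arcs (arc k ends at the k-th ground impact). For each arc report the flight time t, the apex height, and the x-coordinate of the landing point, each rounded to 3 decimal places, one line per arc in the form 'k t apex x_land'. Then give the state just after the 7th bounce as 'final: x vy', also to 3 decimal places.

Arc 1: start y=17.050, vy=13.430 → t=3.682, apex=26.243, x_land=48.787, impact vy=-22.691
  bounce: vy ← 0.65·22.691 = 14.749
Arc 2: start y=0.000, vy=14.749 → t=3.007, apex=11.088, x_land=88.630, impact vy=-14.749
  bounce: vy ← 0.65·14.749 = 9.587
Arc 3: start y=0.000, vy=9.587 → t=1.955, apex=4.685, x_land=114.527, impact vy=-9.587
  bounce: vy ← 0.65·9.587 = 6.232
Arc 4: start y=0.000, vy=6.232 → t=1.270, apex=1.979, x_land=131.361, impact vy=-6.232
  bounce: vy ← 0.65·6.232 = 4.051
Arc 5: start y=0.000, vy=4.051 → t=0.826, apex=0.836, x_land=142.303, impact vy=-4.051
  bounce: vy ← 0.65·4.051 = 2.633
Arc 6: start y=0.000, vy=2.633 → t=0.537, apex=0.353, x_land=149.415, impact vy=-2.633
  bounce: vy ← 0.65·2.633 = 1.711
Arc 7: start y=0.000, vy=1.711 → t=0.349, apex=0.149, x_land=154.038, impact vy=-1.711
  bounce: vy ← 0.65·1.711 = 1.112

1 3.682 26.243 48.787
2 3.007 11.088 88.630
3 1.955 4.685 114.527
4 1.270 1.979 131.361
5 0.826 0.836 142.303
6 0.537 0.353 149.415
7 0.349 0.149 154.038
final: 154.038 1.112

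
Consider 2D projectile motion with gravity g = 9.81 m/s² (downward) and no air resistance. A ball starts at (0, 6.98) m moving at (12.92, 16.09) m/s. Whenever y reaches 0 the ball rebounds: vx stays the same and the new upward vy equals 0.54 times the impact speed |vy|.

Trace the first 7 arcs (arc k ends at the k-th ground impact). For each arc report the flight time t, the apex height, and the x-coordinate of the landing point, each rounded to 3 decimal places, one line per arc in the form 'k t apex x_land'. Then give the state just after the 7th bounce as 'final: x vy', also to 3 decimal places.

1 3.668 20.175 47.394
2 2.190 5.883 75.693
3 1.183 1.716 90.975
4 0.639 0.500 99.227
5 0.345 0.146 103.683
6 0.186 0.043 106.089
7 0.101 0.012 107.389
final: 107.389 0.266

Arc 1: start y=6.980, vy=16.090 → t=3.668, apex=20.175, x_land=47.394, impact vy=-19.896
  bounce: vy ← 0.54·19.896 = 10.744
Arc 2: start y=0.000, vy=10.744 → t=2.190, apex=5.883, x_land=75.693, impact vy=-10.744
  bounce: vy ← 0.54·10.744 = 5.802
Arc 3: start y=0.000, vy=5.802 → t=1.183, apex=1.716, x_land=90.975, impact vy=-5.802
  bounce: vy ← 0.54·5.802 = 3.133
Arc 4: start y=0.000, vy=3.133 → t=0.639, apex=0.500, x_land=99.227, impact vy=-3.133
  bounce: vy ← 0.54·3.133 = 1.692
Arc 5: start y=0.000, vy=1.692 → t=0.345, apex=0.146, x_land=103.683, impact vy=-1.692
  bounce: vy ← 0.54·1.692 = 0.914
Arc 6: start y=0.000, vy=0.914 → t=0.186, apex=0.043, x_land=106.089, impact vy=-0.914
  bounce: vy ← 0.54·0.914 = 0.493
Arc 7: start y=0.000, vy=0.493 → t=0.101, apex=0.012, x_land=107.389, impact vy=-0.493
  bounce: vy ← 0.54·0.493 = 0.266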